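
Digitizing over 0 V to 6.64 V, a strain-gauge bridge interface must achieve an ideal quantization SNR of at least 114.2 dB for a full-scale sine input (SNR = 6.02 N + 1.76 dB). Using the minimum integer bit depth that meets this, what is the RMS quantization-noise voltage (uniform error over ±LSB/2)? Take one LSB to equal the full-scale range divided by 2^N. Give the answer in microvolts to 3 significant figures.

3.66 µV

Full-scale range = 6.64 V.
Solving 6.02 N ≥ 114.2 − 1.76: N ≥ 18.678. Round up → N = 19.
Step size = 6.64/524288 V = 12.665 µV.
V_rms = LSB/√12 = 3.66 µV.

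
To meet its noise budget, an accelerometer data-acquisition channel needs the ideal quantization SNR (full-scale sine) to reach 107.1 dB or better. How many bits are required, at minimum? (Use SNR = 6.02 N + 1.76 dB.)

18 bits

N ≥ (107.1 − 1.76)/6.02 = 17.498 → N_min = 18.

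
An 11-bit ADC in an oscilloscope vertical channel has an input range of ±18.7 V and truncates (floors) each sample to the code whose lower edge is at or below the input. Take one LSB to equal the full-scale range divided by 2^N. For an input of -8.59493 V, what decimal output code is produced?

553

Full-scale range = 18.7 V − (-18.7 V) = 37.4 V. LSB = 37.4 V / 2^11 ≈ 18.26 mV.
(V_in − V_min) × 2^11/range = (-8.59493 − (-18.7)) × 2048/37.4 = 553.347.
Floor → code = 553.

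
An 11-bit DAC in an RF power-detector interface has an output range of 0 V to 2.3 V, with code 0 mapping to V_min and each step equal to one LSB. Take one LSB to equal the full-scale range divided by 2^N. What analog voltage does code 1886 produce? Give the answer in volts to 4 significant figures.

Span = 2.3 V. LSB = 2.3 V / 2^11.
V_out = 0 + 1886 × (2.3/2048) V
      = 0 + 2.11807 = 2.11807 V.

2.118 V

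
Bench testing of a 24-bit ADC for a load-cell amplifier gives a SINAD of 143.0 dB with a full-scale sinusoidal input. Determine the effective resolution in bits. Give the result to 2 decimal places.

23.46 bits

ENOB = (143.0 − 1.76)/6.02 = 23.4618 bits.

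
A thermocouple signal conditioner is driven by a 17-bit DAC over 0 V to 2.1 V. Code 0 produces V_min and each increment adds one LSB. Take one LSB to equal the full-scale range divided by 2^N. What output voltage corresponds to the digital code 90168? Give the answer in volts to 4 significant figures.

Full-scale range = 2.1 V. LSB = 2.1 V / 2^17.
Output = V_min + (90168/131072) × range = 0 + 0.687927 × 2.1 V
      = 0 + 1.44465 = 1.44465 V.

1.445 V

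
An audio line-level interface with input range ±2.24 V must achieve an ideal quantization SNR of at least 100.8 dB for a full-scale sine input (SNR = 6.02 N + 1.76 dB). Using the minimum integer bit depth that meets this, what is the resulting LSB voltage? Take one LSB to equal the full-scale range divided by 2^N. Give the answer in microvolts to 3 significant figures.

34.2 µV

Span: 2.24 V − (-2.24 V) = 4.48 V.
Solving 6.02 N ≥ 100.8 − 1.76: N ≥ 16.452. Round up → N = 17.
LSB = 4.48 V ÷ 2^17 = 4.48/131072 V = 34.2 µV.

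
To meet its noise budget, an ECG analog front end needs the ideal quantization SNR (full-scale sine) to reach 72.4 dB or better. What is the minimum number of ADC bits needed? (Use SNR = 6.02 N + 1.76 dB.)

6.02 N + 1.76 ≥ 72.4 gives N ≥ 11.734, so the minimum integer is 12.

12 bits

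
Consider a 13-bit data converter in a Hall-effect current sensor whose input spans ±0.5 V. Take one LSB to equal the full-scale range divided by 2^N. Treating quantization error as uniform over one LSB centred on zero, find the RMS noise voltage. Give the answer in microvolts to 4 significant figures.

The full-scale span is 0.5 − (-0.5) = 1 V.
LSB = 1 V / 2^13 = 122.070 µV.
For a uniform distribution on [−LSB/2, +LSB/2], V_rms = LSB/√12 = 122.070 µV/3.4641 = 35.24 µV.

35.24 µV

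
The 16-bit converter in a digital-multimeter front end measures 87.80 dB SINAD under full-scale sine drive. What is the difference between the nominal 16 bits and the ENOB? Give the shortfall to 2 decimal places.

Effective bits = (87.80 − 1.76)/6.02 = 14.2924.
Lost resolution: 16 − 14.2924 = 1.7076 bits.

1.71 bits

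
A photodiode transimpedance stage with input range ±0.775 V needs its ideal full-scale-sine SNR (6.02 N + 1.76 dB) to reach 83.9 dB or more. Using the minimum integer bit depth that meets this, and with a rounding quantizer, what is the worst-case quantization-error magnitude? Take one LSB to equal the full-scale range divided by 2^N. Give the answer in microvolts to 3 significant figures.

The full-scale span is 0.775 − (-0.775) = 1.55 V.
N ≥ (83.9 − 1.76)/6.02 = 13.645 → N_min = 14.
Step size = 1.55/16384 V = 94.604 µV.
Max error for round-to-nearest is LSB/2 = 47.3 µV.

47.3 µV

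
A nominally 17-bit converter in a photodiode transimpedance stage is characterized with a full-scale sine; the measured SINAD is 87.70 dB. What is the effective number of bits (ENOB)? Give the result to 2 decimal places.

14.28 bits

ENOB = (SINAD − 1.76) / 6.02 = (87.70 − 1.76) / 6.02 = 85.94 / 6.02 = 14.2757.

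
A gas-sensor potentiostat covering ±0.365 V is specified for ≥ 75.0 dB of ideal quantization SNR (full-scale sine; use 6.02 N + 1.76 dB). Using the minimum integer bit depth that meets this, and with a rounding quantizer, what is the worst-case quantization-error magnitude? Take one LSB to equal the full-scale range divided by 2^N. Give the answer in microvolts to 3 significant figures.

Full-scale range = 0.365 V − (-0.365 V) = 0.73 V.
N ≥ (75.0 − 1.76)/6.02 = 12.166 → N_min = 13.
One LSB is 0.73 V / 8192 = 89.111 µV.
Max error for round-to-nearest is LSB/2 = 44.6 µV.

44.6 µV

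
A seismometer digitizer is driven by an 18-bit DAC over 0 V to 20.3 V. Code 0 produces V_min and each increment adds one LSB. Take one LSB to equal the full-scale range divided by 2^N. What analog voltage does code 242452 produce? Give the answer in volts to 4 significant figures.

Full-scale range = 20.3 V. LSB = 20.3 V / 2^18.
Output = V_min + (242452/262144) × range = 0 + 0.924881 × 20.3 V
      = 0 V + 18.7751 V = 18.7751 V.

18.78 V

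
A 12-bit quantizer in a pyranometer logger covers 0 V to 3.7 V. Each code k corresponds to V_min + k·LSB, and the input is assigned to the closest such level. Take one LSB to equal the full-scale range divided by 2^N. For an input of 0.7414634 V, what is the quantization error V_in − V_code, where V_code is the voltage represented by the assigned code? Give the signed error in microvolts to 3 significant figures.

V_FS = 3.7 V. LSB = 3.7 V / 2^12 ≈ 0.9033 mV.
Position in LSBs: (0.7414634 − (0)) × 4096/3.7 = 820.8200; rounding gives k = 821.
Reconstructed level: 0 + 821 × 3.7/4096 V = 0.7416259766 V.
V_in − V_code = 0.7414634 − (0.7416259766) = −163 µV.

−163 µV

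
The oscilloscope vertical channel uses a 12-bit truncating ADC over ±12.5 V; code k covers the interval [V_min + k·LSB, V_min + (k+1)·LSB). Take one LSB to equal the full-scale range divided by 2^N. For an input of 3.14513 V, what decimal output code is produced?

Full-scale range = 12.5 V − (-12.5 V) = 25 V. LSB = 25 V / 2^12 ≈ 6.104 mV.
V_in − V_min = 3.14513 − (-12.5) = 15.64513 V.
Divide by LSB: 15.64513 × 4096/25 = 2563.2981.
Truncating gives code 2563.

2563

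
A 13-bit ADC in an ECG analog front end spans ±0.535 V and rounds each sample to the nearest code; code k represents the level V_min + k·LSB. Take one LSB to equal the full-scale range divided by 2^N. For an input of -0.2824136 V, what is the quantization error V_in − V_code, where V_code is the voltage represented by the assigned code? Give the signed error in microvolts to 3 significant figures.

−23.5 µV

The full-scale span is 0.535 − (-0.535) = 1.07 V. LSB = 1.07 V / 2^13 ≈ 130.6 µV.
(-0.2824136 − (-0.535)) / LSB = 0.2525864 × 8192/1.07 = 1933.8204. Nearest integer: k = 1934.
V_code = V_min + k × range/2^13 = -0.535 + 1934 × 1.07/8192 = -0.2823901367 V.
Error = V_in − V_code = -0.2824136 − (-0.2823901367) = −23.5 µV.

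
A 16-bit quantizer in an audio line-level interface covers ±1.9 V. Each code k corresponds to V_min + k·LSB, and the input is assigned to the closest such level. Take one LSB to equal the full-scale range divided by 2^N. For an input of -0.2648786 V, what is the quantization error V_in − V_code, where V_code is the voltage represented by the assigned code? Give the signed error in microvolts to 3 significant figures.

Range = 1.9 − (-1.9) = 3.8 V. LSB = 3.8 V / 2^16 ≈ 57.98 µV.
Position in LSBs: (-0.2648786 − (-1.9)) × 65536/3.8 = 28199.8200; rounding gives k = 28200.
V_code = -1.9 + (28200/65536) × 3.8 = -0.26486816406 V.
e = -0.2648786 − (-0.26486816406) = −10.4 µV.

−10.4 µV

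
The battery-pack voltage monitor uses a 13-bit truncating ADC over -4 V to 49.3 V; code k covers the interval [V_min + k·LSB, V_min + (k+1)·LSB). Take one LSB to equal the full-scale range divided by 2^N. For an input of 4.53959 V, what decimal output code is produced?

1312

Full-scale range = 49.3 V − (-4 V) = 53.3 V. LSB = 53.3 V / 2^13 ≈ 6.506 mV.
V_in − V_min = 4.53959 − (-4) = 8.53959 V.
Divide by LSB: 8.53959 × 8192/53.3 = 1312.5013.
Truncating gives code 1312.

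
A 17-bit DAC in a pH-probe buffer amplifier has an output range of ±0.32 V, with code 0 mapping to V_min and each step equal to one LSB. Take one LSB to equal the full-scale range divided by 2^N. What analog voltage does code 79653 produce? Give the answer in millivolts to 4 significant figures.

68.93 mV

Range = 0.32 − (-0.32) = 0.64 V. LSB = 0.64 V / 2^17.
V_out = V_min + code × LSB = -0.32 V + 79653 × 0.64 V / 131072
      = -0.32 V + 0.388931 V = 0.0689307 V.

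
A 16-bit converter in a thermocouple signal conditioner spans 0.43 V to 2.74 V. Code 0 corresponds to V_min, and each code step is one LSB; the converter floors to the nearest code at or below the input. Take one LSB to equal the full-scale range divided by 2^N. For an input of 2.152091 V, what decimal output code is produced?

The full-scale span is 2.74 − (0.43) = 2.31 V. LSB = 2.31 V / 2^16 ≈ 35.25 µV.
code = ⌊(V_in − V_min)/LSB⌋ = ⌊(V_in − V_min) × 2^16 / range⌋
     = ⌊(2.152091 − (0.43)) × 65536 / 2.31⌋ = ⌊1.722091 × 65536/2.31⌋
     = ⌊48856.691⌋ = 48856.

48856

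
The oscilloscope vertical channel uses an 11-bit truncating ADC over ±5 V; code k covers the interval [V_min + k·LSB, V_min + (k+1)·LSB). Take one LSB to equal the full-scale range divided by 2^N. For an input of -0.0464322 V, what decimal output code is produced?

1014

Full-scale range = 5 V − (-5 V) = 10 V. LSB = 10 V / 2^11 ≈ 4.883 mV.
(V_in − V_min) × 2^11/range = (-0.0464322 − (-5)) × 2048/10 = 1014.491.
Floor → code = 1014.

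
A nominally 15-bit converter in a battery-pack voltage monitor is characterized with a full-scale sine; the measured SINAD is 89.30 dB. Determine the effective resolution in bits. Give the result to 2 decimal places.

(89.30 − 1.76) / 6.02 = 87.54/6.02 = 14.5415 effective bits.

14.54 bits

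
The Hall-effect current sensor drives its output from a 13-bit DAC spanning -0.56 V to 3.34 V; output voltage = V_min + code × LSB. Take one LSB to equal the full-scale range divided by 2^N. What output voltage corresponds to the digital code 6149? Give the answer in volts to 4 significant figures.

Span: 3.34 V − (-0.56 V) = 3.9 V. LSB = 3.9 V / 2^13.
V_out = -0.56 + 6149 × (3.9/8192) V
      = -0.56 V + 2.92738 V = 2.36738 V.

2.367 V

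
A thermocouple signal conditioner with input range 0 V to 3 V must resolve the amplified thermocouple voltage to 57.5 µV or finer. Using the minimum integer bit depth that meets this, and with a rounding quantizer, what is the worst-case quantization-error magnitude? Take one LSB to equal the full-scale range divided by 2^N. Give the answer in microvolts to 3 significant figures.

22.9 µV

V_FS = 3 V.
Need 2^N ≥ 3 V / 57.5 µV = 52170 → N_min = 16.
LSB = 3 V / 2^16 = 45.776 µV.
Half an LSB is 22.9 µV.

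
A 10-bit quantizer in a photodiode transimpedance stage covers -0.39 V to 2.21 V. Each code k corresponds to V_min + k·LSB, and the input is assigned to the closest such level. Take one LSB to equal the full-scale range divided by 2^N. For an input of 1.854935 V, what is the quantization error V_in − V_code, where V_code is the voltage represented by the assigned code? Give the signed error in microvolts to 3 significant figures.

Span: 2.21 V − (-0.39 V) = 2.6 V. LSB = 2.6 V / 2^10 ≈ 2.539 mV.
(V_in − V_min)/LSB = (1.854935 − (-0.39)) × 1024/2.6 = 884.1590 → nearest code k = 884.
Reconstructed level: -0.39 + 884 × 2.6/1024 V = 1.854531250 V.
e = 1.854935 − (1.854531250) = +404 µV.

+404 µV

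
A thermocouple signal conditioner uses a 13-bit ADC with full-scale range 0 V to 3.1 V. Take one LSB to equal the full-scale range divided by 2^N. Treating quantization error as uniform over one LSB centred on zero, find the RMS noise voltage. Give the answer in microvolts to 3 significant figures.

Full-scale range = 3.1 V.
LSB = 3.1 V / 2^13 = 378.42 µV.
RMS of a uniform error over width LSB is LSB/√12 = 109 µV.

109 µV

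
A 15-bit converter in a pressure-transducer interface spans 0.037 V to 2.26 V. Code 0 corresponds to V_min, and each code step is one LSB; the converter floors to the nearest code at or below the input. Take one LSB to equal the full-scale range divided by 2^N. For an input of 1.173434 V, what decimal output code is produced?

Range = 2.26 − (0.037) = 2.223 V. LSB = 2.223 V / 2^15 ≈ 67.84 µV.
(V_in − V_min) × 2^15/range = (1.173434 − (0.037)) × 32768/2.223 = 16751.538.
Floor → code = 16751.

16751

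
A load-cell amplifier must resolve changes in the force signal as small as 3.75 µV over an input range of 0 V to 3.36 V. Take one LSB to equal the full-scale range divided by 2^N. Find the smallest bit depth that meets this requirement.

20 bits

Span = 3.36 V.
Need 2^N ≥ 3.36 V / 3.75 µV = 896000 → N_min = 20.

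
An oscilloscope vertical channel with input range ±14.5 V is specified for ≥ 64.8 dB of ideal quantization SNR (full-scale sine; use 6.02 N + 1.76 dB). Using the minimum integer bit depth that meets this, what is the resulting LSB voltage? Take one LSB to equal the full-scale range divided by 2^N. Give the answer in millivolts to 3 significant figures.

14.2 mV

The full-scale span is 14.5 − (-14.5) = 29 V.
6.02 N + 1.76 ≥ 64.8 gives N ≥ 10.472, so the minimum integer is 11.
LSB = 29 V ÷ 2^11 = 29/2048 V = 14.2 mV.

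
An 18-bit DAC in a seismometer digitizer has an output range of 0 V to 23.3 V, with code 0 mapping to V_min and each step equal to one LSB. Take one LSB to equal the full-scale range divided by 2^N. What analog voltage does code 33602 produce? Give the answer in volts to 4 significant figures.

2.987 V

Range is 23.3 V. LSB = 23.3 V / 2^18.
Output = V_min + (33602/262144) × range = 0 + 0.128181 × 23.3 V
      = 0 V + 2.98663 V = 2.98663 V.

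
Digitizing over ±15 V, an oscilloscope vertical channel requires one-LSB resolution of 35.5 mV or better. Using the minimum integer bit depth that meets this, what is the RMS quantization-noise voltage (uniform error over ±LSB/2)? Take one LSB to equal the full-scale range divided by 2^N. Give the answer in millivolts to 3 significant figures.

The full-scale span is 15 − (-15) = 30 V.
30 V / 35.5 mV = 845.1. Since 2^9 = 512 and 2^10 = 1024, N = 10.
LSB = 30 V / 2^10 = 29.297 mV.
V_rms = LSB/√12 = 8.46 mV.

8.46 mV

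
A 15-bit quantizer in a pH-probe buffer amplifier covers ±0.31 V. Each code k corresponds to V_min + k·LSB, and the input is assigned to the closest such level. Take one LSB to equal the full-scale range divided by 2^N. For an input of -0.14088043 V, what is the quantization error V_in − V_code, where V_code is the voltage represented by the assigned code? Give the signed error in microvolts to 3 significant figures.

+4.58 µV

Full-scale range = 0.31 V − (-0.31 V) = 0.62 V. LSB = 0.62 V / 2^15 ≈ 18.92 µV.
(V_in − V_min)/LSB = (-0.14088043 − (-0.31)) × 32768/0.62 = 8938.2420 → nearest code k = 8938.
Reconstructed level: -0.31 + 8938 × 0.62/32768 V = -0.14088500977 V.
V_in − V_code = -0.14088043 − (-0.14088500977) = +4.58 µV.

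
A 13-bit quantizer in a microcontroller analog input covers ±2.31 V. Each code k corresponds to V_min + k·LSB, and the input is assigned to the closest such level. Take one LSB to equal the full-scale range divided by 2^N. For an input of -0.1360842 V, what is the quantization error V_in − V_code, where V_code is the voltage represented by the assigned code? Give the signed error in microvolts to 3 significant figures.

−169 µV

Range = 2.31 − (-2.31) = 4.62 V. LSB = 4.62 V / 2^13 ≈ 0.5640 mV.
Position in LSBs: (-0.1360842 − (-2.31)) × 8192/4.62 = 3854.7009; rounding gives k = 3855.
V_code = V_min + k × range/2^13 = -2.31 + 3855 × 4.62/8192 = -0.1359155273 V.
Error = V_in − V_code = -0.1360842 − (-0.1359155273) = −169 µV.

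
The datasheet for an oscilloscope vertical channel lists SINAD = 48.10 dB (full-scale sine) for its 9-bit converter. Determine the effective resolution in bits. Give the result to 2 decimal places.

7.70 bits

(48.10 − 1.76) / 6.02 = 46.34/6.02 = 7.6977 effective bits.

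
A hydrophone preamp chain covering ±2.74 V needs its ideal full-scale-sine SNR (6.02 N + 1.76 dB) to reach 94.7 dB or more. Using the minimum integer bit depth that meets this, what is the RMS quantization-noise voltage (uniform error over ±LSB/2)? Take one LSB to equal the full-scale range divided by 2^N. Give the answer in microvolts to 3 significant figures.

24.1 µV

Span: 2.74 V − (-2.74 V) = 5.48 V.
Solving 6.02 N ≥ 94.7 − 1.76: N ≥ 15.439. Round up → N = 16.
LSB = 5.48 V ÷ 2^16 = 5.48/65536 V = 83.618 µV.
V_rms = LSB/√12 = 24.1 µV.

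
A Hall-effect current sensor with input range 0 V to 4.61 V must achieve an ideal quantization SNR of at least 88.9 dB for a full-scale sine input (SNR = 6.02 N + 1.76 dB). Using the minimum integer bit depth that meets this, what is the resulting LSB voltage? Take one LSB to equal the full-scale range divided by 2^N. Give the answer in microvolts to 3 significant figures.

141 µV

Full-scale range = 4.61 V.
Solving 6.02 N ≥ 88.9 − 1.76: N ≥ 14.475. Round up → N = 15.
Step size = 4.61/32768 V = 141 µV.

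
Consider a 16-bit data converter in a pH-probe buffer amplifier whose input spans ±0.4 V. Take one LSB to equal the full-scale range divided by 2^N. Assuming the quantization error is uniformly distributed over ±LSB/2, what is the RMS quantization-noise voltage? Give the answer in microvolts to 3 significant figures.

3.52 µV

Span: 0.4 V − (-0.4 V) = 0.8 V.
Step size = 0.8/65536 V = 12.207 µV.
For a uniform distribution on [−LSB/2, +LSB/2], V_rms = LSB/√12 = 12.207 µV/3.4641 = 3.52 µV.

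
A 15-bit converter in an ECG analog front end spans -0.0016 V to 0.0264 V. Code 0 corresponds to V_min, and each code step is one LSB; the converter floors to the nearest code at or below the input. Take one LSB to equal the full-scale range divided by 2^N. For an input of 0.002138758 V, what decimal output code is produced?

Range = 0.0264 − (-0.0016) = 0.028 V. LSB = 0.028 V / 2^15 ≈ 0.8545 µV.
V_in − V_min = 0.002138758 − (-0.0016) = 0.003738758 V.
Divide by LSB: 0.003738758 × 32768/0.028 = 4375.4151.
Truncating gives code 4375.

4375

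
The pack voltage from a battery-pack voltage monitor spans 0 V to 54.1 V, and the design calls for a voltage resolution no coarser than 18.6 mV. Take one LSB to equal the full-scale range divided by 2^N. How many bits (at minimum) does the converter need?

Span = 54.1 V.
Required number of levels: 54.1/18.6 mV = 2908.6; smallest N with 2^N ≥ that is 12.

12 bits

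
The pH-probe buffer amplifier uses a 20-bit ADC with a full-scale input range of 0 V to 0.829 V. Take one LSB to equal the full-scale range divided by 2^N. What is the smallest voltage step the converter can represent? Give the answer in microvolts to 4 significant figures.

0.7906 µV

V_FS = 0.829 V.
2^20 = 1048576 levels.
Step size = 0.829/1048576 V = 0.7906 µV.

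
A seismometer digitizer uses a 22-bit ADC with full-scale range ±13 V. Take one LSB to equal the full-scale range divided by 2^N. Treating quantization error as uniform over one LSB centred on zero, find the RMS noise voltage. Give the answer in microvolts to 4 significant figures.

1.789 µV

Full-scale range = 13 V − (-13 V) = 26 V.
LSB = 26 V / 2^22 = 6.19888 µV.
V_rms = LSB/√12 = 6.19888 µV / √12 = 1.789 µV.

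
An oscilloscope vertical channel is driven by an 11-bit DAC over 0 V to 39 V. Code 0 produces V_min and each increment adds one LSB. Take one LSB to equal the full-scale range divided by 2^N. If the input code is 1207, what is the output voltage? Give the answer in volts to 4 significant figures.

22.98 V

Full-scale range = 39 V. LSB = 39 V / 2^11.
V_out = 0 + 1207 × (39/2048) V
      = 0 V + 22.9849 V = 22.9849 V.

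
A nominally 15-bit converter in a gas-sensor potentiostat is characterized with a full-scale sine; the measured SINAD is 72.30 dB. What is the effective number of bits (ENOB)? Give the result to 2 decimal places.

(72.30 − 1.76) / 6.02 = 70.54/6.02 = 11.7176 effective bits.

11.72 bits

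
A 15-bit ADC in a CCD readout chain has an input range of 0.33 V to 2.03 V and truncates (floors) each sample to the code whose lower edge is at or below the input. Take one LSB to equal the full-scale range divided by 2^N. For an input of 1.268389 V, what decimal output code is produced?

18087

Span: 2.03 V − (0.33 V) = 1.7 V. LSB = 1.7 V / 2^15 ≈ 51.88 µV.
V_in − V_min = 1.268389 − (0.33) = 0.938389 V.
Divide by LSB: 0.938389 × 32768/1.7 = 18087.7240.
Truncating gives code 18087.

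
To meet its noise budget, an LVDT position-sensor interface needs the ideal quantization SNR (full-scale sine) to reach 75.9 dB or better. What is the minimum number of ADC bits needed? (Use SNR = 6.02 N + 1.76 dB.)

6.02 N + 1.76 ≥ 75.9 gives N ≥ 12.316, so the minimum integer is 13.

13 bits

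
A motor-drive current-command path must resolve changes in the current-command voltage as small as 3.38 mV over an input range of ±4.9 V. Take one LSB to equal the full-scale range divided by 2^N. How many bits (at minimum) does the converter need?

12 bits

Range = 4.9 − (-4.9) = 9.8 V.
Required number of levels: 9.8/3.38 mV = 2899.4; smallest N with 2^N ≥ that is 12.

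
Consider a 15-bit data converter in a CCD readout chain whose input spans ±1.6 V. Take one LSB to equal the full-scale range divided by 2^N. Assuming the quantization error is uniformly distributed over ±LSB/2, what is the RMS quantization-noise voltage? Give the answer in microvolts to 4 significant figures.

28.19 µV

Full-scale range = 1.6 V − (-1.6 V) = 3.2 V.
LSB = 3.2 V / 2^15 = 97.6563 µV.
σ_q = LSB/√12 = 97.6563 µV/3.4641 = 28.19 µV.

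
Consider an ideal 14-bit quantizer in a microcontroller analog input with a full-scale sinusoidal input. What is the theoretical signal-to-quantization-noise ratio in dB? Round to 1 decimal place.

86.0 dB

For an ideal N-bit converter with full-scale sine input, SNR = 6.02 N + 1.76 dB. SNR = 6.02 × 14 + 1.76 = 84.28 + 1.76 = 86.04 dB.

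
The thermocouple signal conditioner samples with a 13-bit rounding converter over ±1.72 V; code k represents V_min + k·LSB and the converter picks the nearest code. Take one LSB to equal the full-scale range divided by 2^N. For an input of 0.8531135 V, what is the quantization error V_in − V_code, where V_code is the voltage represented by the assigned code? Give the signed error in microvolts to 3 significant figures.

−168 µV

The full-scale span is 1.72 − (-1.72) = 3.44 V. LSB = 3.44 V / 2^13 ≈ 419.9 µV.
Position in LSBs: (0.8531135 − (-1.72)) × 8192/3.44 = 6127.6005; rounding gives k = 6128.
V_code = V_min + k × range/2^13 = -1.72 + 6128 × 3.44/8192 = 0.8532812500 V.
e = 0.8531135 − (0.8532812500) = −168 µV.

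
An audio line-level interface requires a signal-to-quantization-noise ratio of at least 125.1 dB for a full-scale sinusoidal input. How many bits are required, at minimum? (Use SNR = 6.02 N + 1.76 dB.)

Solving 6.02 N ≥ 125.1 − 1.76: N ≥ 20.488. Round up → N = 21.

21 bits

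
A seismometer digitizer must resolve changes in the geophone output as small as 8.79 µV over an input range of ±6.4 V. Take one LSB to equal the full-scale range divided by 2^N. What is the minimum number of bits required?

The full-scale span is 6.4 − (-6.4) = 12.8 V.
Required number of levels: 12.8/8.79 µV = 1.4562e6; smallest N with 2^N ≥ that is 21.

21 bits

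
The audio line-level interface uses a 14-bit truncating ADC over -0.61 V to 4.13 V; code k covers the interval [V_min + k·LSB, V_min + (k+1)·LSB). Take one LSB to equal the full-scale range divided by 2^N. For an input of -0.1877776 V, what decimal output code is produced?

The full-scale span is 4.13 − (-0.61) = 4.74 V. LSB = 4.74 V / 2^14 ≈ 289.3 µV.
V_in − V_min = -0.1877776 − (-0.61) = 0.4222224 V.
Divide by LSB: 0.4222224 × 16384/4.74 = 1459.4287.
Truncating gives code 1459.

1459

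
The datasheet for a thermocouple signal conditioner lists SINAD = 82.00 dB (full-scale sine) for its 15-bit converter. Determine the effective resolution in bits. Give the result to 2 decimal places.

13.33 bits

ENOB = (82.00 − 1.76)/6.02 = 13.3289 bits.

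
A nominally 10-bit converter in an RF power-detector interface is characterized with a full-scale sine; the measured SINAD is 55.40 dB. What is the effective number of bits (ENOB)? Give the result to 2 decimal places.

8.91 bits

ENOB = (SINAD − 1.76) / 6.02 = (55.40 − 1.76) / 6.02 = 53.64 / 6.02 = 8.9103.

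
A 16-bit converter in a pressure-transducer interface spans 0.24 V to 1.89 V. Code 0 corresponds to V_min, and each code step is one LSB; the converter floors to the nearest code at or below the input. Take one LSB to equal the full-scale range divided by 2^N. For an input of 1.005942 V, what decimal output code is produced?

30422

Span: 1.89 V − (0.24 V) = 1.65 V. LSB = 1.65 V / 2^16 ≈ 25.18 µV.
(V_in − V_min) × 2^16/range = (1.005942 − (0.24)) × 65536/1.65 = 30422.288.
Floor → code = 30422.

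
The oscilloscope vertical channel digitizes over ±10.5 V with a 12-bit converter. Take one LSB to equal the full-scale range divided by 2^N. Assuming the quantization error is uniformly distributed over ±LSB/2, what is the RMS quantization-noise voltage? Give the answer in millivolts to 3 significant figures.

1.48 mV

The full-scale span is 10.5 − (-10.5) = 21 V.
Step size = 21/4096 V = 5.1270 mV.
RMS of a uniform error over width LSB is LSB/√12 = 1.48 mV.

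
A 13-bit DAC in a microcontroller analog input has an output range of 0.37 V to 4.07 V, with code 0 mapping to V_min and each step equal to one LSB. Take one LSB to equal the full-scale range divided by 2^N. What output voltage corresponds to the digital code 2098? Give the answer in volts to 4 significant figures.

1.318 V

The full-scale span is 4.07 − (0.37) = 3.7 V. LSB = 3.7 V / 2^13.
Output = V_min + (2098/8192) × range = 0.37 + 0.256104 × 3.7 V
      = 0.37 + 0.947583 = 1.31758 V.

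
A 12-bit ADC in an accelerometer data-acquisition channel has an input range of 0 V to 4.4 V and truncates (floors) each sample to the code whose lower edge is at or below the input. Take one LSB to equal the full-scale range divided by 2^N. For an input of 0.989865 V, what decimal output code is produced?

921

Range is 4.4 V. LSB = 4.4 V / 2^12 ≈ 1.074 mV.
V_in − V_min = 0.989865 − (0) = 0.989865 V.
Divide by LSB: 0.989865 × 4096/4.4 = 921.4743.
Truncating gives code 921.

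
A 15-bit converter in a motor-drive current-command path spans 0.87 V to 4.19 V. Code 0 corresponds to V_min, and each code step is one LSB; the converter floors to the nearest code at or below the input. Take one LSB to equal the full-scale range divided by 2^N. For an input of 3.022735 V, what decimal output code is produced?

21247

Span: 4.19 V − (0.87 V) = 3.32 V. LSB = 3.32 V / 2^15 ≈ 101.3 µV.
V_in − V_min = 3.022735 − (0.87) = 2.152735 V.
Divide by LSB: 2.152735 × 32768/3.32 = 21247.2351.
Truncating gives code 21247.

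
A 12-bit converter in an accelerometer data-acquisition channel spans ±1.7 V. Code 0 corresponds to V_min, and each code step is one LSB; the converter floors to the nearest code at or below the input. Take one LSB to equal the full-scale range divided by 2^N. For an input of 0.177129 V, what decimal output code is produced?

2261

The full-scale span is 1.7 − (-1.7) = 3.4 V. LSB = 3.4 V / 2^12 ≈ 0.8301 mV.
(V_in − V_min) × 2^12/range = (0.177129 − (-1.7)) × 4096/3.4 = 2261.388.
Floor → code = 2261.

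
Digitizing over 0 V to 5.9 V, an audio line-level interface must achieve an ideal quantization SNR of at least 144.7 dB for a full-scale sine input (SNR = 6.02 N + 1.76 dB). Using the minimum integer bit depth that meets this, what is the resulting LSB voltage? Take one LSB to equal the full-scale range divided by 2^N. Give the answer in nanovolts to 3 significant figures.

352 nV

Full-scale range = 5.9 V.
N ≥ (144.7 − 1.76)/6.02 = 23.744 → N_min = 24.
Step size = 5.9/16777216 V = 352 nV.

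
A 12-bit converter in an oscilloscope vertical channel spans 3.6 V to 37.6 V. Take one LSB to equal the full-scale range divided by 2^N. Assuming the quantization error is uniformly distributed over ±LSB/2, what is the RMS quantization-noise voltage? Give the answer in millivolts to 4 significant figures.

Range = 37.6 − (3.6) = 34 V.
LSB = 34 V / 2^12 = 8.30078 mV.
For a uniform distribution on [−LSB/2, +LSB/2], V_rms = LSB/√12 = 8.30078 mV/3.4641 = 2.396 mV.

2.396 mV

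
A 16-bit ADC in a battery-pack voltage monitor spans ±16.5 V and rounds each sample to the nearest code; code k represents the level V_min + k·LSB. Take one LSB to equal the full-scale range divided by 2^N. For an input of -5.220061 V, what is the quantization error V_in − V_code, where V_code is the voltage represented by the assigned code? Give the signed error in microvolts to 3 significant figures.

Range = 16.5 − (-16.5) = 33 V. LSB = 33 V / 2^16 ≈ 0.5035 mV.
(V_in − V_min)/LSB = (-5.220061 − (-16.5)) × 65536/33 = 22401.2752 → nearest code k = 22401.
Reconstructed level: -16.5 + 22401 × 33/65536 V = -5.2201995850 V.
V_in − V_code = -5.220061 − (-5.2201995850) = +139 µV.

+139 µV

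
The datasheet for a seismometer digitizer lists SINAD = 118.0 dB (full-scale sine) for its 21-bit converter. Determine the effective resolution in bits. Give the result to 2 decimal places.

ENOB = (118.0 − 1.76)/6.02 = 19.3090 bits.

19.31 bits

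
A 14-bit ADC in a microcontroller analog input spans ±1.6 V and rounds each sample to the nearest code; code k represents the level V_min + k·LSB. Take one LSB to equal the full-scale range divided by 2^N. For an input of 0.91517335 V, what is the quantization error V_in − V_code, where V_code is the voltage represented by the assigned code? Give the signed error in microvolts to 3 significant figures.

−61.0 µV

The full-scale span is 1.6 − (-1.6) = 3.2 V. LSB = 3.2 V / 2^14 ≈ 195.3 µV.
(0.91517335 − (-1.6)) / LSB = 2.51517335 × 16384/3.2 = 12877.6876. Nearest integer: k = 12878.
V_code = V_min + k × range/2^14 = -1.6 + 12878 × 3.2/16384 = 0.91523437500 V.
V_in − V_code = 0.91517335 − (0.91523437500) = −61.0 µV.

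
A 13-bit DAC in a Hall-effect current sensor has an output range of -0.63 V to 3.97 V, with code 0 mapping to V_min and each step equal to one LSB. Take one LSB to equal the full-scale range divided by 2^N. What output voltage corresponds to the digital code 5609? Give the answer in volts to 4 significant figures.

2.520 V

The full-scale span is 3.97 − (-0.63) = 4.6 V. LSB = 4.6 V / 2^13.
V_out = V_min + code × LSB = -0.63 V + 5609 × 4.6 V / 8192
      = -0.63 + 3.14958 = 2.51958 V.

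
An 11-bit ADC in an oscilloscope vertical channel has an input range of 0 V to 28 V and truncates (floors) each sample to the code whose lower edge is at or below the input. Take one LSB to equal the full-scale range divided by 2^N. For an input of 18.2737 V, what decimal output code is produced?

1336

Full-scale range = 28 V. LSB = 28 V / 2^11 ≈ 13.67 mV.
(V_in − V_min) × 2^11/range = (18.2737 − (0)) × 2048/28 = 1336.591.
Floor → code = 1336.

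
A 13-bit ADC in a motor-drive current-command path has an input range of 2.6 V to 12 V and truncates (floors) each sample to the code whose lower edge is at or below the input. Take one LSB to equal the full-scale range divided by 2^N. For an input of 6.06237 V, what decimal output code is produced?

3017

The full-scale span is 12 − (2.6) = 9.4 V. LSB = 9.4 V / 2^13 ≈ 1.147 mV.
(V_in − V_min) × 2^13/range = (6.06237 − (2.6)) × 8192/9.4 = 3017.419.
Floor → code = 3017.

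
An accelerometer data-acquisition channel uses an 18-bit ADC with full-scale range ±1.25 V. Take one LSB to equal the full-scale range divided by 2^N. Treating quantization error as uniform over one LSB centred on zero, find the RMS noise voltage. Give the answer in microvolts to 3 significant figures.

2.75 µV

Full-scale range = 1.25 V − (-1.25 V) = 2.5 V.
LSB = 2.5 V ÷ 2^18 = 2.5/262144 V = 9.5367 µV.
V_rms = LSB/√12 = 9.5367 µV / √12 = 2.75 µV.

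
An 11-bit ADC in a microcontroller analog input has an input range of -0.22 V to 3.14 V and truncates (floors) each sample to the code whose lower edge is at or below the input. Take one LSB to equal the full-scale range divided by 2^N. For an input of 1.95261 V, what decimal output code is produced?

Range = 3.14 − (-0.22) = 3.36 V. LSB = 3.36 V / 2^11 ≈ 1.641 mV.
code = ⌊(V_in − V_min)/LSB⌋ = ⌊(V_in − V_min) × 2^11 / range⌋
     = ⌊(1.95261 − (-0.22)) × 2048 / 3.36⌋ = ⌊2.17261 × 2048/3.36⌋
     = ⌊1324.258⌋ = 1324.

1324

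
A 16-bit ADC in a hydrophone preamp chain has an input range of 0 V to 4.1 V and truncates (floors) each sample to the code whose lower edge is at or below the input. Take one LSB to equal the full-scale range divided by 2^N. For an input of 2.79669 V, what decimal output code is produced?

Range is 4.1 V. LSB = 4.1 V / 2^16 ≈ 62.56 µV.
(V_in − V_min) × 2^16/range = (2.79669 − (0)) × 65536/4.1 = 44703.384.
Floor → code = 44703.

44703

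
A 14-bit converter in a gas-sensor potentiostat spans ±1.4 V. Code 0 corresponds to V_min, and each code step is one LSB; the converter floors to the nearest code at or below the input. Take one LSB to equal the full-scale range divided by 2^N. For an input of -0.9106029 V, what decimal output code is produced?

2863

Span: 1.4 V − (-1.4 V) = 2.8 V. LSB = 2.8 V / 2^14 ≈ 170.9 µV.
(V_in − V_min) × 2^14/range = (-0.9106029 − (-1.4)) × 16384/2.8 = 2863.672.
Floor → code = 2863.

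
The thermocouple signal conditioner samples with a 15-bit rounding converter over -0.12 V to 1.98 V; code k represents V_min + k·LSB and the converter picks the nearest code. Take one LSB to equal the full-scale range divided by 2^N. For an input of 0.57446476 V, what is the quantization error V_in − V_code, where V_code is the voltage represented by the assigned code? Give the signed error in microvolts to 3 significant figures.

+19.0 µV

Span: 1.98 V − (-0.12 V) = 2.1 V. LSB = 2.1 V / 2^15 ≈ 64.09 µV.
Position in LSBs: (0.57446476 − (-0.12)) × 32768/2.1 = 10836.2958; rounding gives k = 10836.
Reconstructed level: -0.12 + 10836 × 2.1/32768 V = 0.57444580078 V.
e = 0.57446476 − (0.57444580078) = +19.0 µV.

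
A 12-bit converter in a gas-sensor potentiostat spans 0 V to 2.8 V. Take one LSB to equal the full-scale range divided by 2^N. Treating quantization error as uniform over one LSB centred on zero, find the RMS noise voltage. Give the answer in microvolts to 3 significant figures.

197 µV

Full-scale range = 2.8 V.
LSB = 2.8 V / 2^12 = 0.68359 mV.
For a uniform distribution on [−LSB/2, +LSB/2], V_rms = LSB/√12 = 0.68359 mV/3.4641 = 197 µV.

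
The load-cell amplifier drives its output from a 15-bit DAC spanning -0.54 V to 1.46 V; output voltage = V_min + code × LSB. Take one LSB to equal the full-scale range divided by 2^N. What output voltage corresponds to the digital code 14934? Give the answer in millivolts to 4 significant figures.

371.5 mV

Full-scale range = 1.46 V − (-0.54 V) = 2 V. LSB = 2 V / 2^15.
V_out = V_min + code × LSB = -0.54 V + 14934 × 2 V / 32768
      = -0.54 + 0.911499 = 0.371499 V.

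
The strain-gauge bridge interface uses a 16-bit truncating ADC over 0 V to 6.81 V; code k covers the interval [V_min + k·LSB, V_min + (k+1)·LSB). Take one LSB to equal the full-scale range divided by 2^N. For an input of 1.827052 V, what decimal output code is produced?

Full-scale range = 6.81 V. LSB = 6.81 V / 2^16 ≈ 103.9 µV.
(V_in − V_min) × 2^16/range = (1.827052 − (0)) × 65536/6.81 = 17582.626.
Floor → code = 17582.

17582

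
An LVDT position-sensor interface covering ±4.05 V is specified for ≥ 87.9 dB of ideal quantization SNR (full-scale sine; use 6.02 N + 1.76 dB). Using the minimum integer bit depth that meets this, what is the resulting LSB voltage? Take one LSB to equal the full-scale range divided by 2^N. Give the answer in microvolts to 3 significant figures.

247 µV

Range = 4.05 − (-4.05) = 8.1 V.
Required N = ⌈(87.9 − 1.76)/6.02⌉ = ⌈14.309⌉ = 15.
Step size = 8.1/32768 V = 247 µV.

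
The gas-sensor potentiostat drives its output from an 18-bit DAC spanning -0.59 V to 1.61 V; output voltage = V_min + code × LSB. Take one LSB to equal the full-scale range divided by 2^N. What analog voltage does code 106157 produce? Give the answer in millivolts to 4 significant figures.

Full-scale range = 1.61 V − (-0.59 V) = 2.2 V. LSB = 2.2 V / 2^18.
V_out = V_min + code × LSB = -0.59 V + 106157 × 2.2 V / 262144
      = -0.59 + 0.890905 = 0.300905 V.

300.9 mV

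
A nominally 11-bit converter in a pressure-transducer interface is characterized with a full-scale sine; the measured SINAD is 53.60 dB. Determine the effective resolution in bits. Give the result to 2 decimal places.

(53.60 − 1.76) / 6.02 = 51.84/6.02 = 8.6113 effective bits.

8.61 bits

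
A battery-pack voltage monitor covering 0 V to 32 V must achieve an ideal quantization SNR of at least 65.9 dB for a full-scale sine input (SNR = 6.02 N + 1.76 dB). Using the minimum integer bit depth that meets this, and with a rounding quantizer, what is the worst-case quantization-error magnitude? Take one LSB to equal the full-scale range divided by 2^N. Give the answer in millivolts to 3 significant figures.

7.81 mV

Full-scale range = 32 V.
Solving 6.02 N ≥ 65.9 − 1.76: N ≥ 10.654. Round up → N = 11.
One LSB is 32 V / 2048 = 15.625 mV.
Max error for round-to-nearest is LSB/2 = 7.81 mV.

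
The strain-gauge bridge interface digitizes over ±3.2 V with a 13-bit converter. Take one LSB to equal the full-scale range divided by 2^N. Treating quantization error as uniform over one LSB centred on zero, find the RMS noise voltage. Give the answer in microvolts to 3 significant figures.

Span: 3.2 V − (-3.2 V) = 6.4 V.
One LSB is 6.4 V / 8192 = 0.78125 mV.
RMS of a uniform error over width LSB is LSB/√12 = 226 µV.

226 µV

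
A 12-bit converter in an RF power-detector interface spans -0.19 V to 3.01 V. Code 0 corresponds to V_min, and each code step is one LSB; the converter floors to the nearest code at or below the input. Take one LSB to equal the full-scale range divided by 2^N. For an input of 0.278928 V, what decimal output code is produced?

Range = 3.01 − (-0.19) = 3.2 V. LSB = 3.2 V / 2^12 ≈ 0.7812 mV.
V_in − V_min = 0.278928 − (-0.19) = 0.468928 V.
Divide by LSB: 0.468928 × 4096/3.2 = 600.2278.
Truncating gives code 600.

600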